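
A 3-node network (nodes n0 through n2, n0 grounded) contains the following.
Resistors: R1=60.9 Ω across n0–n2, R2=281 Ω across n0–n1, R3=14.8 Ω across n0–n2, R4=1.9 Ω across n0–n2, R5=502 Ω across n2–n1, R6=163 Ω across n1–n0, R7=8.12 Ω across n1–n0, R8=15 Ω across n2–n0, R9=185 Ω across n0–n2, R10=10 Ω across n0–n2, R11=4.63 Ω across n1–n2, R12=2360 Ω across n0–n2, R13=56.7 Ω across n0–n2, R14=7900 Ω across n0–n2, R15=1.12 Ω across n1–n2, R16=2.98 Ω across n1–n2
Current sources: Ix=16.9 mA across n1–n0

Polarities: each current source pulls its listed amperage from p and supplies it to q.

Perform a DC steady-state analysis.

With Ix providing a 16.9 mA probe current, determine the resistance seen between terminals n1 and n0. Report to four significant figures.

Element admittances at DC:
  Y(R1) = 0.01642 S between n0,n2
  Y(R2) = 0.003559 S between n0,n1
  Y(R3) = 0.06757 S between n0,n2
  Y(R4) = 0.5263 S between n0,n2
  Y(R5) = 0.001992 S between n2,n1
  Y(R6) = 0.006135 S between n1,n0
  Y(R7) = 0.1232 S between n1,n0
  Y(R8) = 0.06667 S between n2,n0
  Y(R9) = 0.005405 S between n0,n2
  Y(R10) = 0.1000 S between n0,n2
  Y(R11) = 0.2160 S between n1,n2
  Y(R12) = 0.0004237 S between n0,n2
  Y(R13) = 0.01764 S between n0,n2
  Y(R14) = 0.0001266 S between n0,n2
  Y(R15) = 0.8929 S between n1,n2
  Y(R16) = 0.3356 S between n1,n2
  Ix: injects 0.0169 A into n0 (from n1)
Assemble and solve the 2×2 MNA system:
  V(n1)=-0.02607  V(n2)=-0.01678

R_eq = 1.543 Ω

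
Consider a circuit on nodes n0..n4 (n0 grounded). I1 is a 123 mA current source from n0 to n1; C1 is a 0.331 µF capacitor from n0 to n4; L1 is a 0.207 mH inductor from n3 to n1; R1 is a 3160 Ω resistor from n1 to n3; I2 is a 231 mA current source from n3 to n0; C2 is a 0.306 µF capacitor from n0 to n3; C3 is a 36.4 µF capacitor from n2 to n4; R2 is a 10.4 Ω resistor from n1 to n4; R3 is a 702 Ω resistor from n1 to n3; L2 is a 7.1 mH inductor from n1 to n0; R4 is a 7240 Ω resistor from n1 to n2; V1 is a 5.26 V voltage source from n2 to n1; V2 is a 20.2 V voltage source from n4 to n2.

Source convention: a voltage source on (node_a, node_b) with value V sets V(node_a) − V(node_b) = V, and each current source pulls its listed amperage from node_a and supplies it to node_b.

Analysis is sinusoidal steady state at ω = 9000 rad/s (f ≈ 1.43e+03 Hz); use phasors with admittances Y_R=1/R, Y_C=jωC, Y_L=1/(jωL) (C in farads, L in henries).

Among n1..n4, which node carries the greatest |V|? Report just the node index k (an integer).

4

Apply KCL at each of the 4 non-ground nodes and solve the resulting linear system.
Node n1: branches {I1, L1, R1, R2, R3, L2, R4, V1} → V_1 = 7.659-11.03j
Node n2: branches {C3, R4, V1, V2} → V_2 = 12.92-11.03j
Node n3: branches {L1, R1, I2, C2, R3} → V_3 = 7.697-11.52j
Node n4: branches {C1, C3, R2, V2} → V_4 = 33.12-11.03j
Source currents: i(V1)=-2.482-0.09866j, i(V2)=-2.481-6.716j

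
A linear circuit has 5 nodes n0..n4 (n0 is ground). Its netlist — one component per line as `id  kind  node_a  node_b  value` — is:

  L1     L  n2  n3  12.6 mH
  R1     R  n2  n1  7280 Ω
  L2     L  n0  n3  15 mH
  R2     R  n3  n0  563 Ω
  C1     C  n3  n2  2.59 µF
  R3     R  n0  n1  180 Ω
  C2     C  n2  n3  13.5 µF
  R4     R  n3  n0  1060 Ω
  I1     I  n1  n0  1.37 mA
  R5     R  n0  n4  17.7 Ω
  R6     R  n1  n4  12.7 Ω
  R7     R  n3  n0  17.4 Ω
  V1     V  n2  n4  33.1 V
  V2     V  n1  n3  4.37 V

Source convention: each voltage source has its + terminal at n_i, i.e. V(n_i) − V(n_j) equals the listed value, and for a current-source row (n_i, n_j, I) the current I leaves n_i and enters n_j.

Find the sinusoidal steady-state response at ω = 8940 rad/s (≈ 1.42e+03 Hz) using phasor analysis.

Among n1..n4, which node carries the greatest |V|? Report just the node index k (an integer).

Apply KCL at each of the 4 non-ground nodes and solve the resulting linear system.
Node n1: branches {R1, R3, I1, R6, V2} → V_1 = 12.28+8.800j
Node n2: branches {L1, R1, C1, C2, V1} → V_2 = 22.28-9.197j
Node n3: branches {L1, L2, R2, C1, C2, R4, R7, V2} → V_3 = 7.911+8.800j
Node n4: branches {R5, R6, V1} → V_4 = -10.82-9.197j
Source currents: i(V1)=-2.430-1.937j, i(V2)=-1.887-1.468j

2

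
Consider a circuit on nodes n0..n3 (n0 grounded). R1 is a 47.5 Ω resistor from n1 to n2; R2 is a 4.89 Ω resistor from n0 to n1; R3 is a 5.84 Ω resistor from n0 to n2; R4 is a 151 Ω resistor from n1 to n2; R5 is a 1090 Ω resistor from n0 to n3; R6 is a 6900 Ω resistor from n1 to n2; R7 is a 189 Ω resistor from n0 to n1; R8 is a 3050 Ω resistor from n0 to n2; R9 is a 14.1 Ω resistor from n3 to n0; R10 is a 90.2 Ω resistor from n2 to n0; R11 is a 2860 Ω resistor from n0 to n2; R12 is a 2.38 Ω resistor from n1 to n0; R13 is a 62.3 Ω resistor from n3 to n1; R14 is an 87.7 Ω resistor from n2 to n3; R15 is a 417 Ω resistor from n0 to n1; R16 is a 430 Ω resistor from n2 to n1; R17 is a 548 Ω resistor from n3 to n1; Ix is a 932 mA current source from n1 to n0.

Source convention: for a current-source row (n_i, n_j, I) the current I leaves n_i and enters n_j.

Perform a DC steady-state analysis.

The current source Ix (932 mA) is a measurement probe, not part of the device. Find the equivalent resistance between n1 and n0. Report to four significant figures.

R_eq = 1.487 Ω

Apply KCL at each of the 3 non-ground nodes and solve the resulting linear system.
Node n1: branches {R1, R2, R4, R6, R7, R12, R13, R15, R16, R17, Ix} → V_1 = -1.386
Node n2: branches {R1, R3, R4, R6, R8, R10, R11, R14, R16} → V_2 = -0.1996
Node n3: branches {R5, R9, R13, R14, R17} → V_3 = -0.2675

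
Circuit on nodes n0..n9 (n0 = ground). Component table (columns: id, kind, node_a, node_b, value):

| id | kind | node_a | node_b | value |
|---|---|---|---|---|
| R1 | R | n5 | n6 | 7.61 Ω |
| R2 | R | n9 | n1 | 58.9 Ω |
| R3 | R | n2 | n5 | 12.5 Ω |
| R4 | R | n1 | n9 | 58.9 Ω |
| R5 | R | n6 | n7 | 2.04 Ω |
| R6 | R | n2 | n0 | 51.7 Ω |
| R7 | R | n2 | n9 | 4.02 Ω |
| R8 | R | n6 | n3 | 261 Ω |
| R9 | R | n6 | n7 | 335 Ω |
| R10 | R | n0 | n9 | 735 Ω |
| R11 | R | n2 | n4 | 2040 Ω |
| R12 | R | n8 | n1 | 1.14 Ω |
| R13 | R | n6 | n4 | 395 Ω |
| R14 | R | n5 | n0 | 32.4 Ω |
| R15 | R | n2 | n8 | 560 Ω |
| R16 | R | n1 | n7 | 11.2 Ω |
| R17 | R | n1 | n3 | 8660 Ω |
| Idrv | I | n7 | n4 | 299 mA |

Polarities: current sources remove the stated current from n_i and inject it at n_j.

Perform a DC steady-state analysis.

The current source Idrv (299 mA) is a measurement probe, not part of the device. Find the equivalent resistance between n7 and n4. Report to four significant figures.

MNA unknowns: 9 node voltages V₁..V_9
R1: Y=0.1314 on G[5,6]
R2: Y=0.01698 on G[9,1]
R3: Y=0.08000 on G[2,5]
R4: Y=0.01698 on G[1,9]
R5: Y=0.4902 on G[6,7]
R6: Y=0.01934 on G[2,0]
R7: Y=0.2488 on G[2,9]
R8: Y=0.003831 on G[6,3]
R9: Y=0.002985 on G[6,7]
R10: Y=0.001361 on G[0,9]
R11: Y=0.0004902 on G[2,4]
R12: Y=0.8772 on G[8,1]
R13: Y=0.002532 on G[6,4]
R14: Y=0.03086 on G[5,0]
R15: Y=0.001786 on G[2,8]
R16: Y=0.08929 on G[1,7]
R17: Y=0.0001155 on G[1,3]
Idrv: z[7]−=0.299, z[4]+=0.299
solve → V1=-0.5854, V2=0.1625, V3=-0.3012, V4=98.73, V5=-0.1050, V6=-0.2926, V7=-0.8508, V8=-0.5839, V9=0.07235

R_eq = 333.0 Ω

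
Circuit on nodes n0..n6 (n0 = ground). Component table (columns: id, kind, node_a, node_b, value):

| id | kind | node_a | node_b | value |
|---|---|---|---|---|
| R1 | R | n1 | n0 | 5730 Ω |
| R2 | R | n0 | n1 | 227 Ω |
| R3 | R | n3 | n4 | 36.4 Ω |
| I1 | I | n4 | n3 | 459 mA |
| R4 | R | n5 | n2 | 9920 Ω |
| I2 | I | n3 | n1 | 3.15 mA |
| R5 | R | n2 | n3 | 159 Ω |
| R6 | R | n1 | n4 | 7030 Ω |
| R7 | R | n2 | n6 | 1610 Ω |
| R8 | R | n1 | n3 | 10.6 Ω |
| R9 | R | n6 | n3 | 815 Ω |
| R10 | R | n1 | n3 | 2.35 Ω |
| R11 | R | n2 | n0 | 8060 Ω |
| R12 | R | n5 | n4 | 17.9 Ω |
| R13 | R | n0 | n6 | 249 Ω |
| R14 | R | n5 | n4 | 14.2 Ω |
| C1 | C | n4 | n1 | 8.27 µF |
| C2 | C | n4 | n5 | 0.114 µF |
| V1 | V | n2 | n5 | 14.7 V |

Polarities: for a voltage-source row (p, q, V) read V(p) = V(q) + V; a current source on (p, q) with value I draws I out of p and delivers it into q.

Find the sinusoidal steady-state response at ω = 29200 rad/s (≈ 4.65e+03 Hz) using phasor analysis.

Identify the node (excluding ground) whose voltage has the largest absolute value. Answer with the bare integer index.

Apply KCL at each of the 6 non-ground nodes and solve the resulting linear system.
Node n1: branches {R1, R2, I2, R6, R8, R10, C1} → V_1 = -1.399-0.2058j
Node n2: branches {R4, R5, R7, R11, V1} → V_2 = 12.31+1.833j
Node n3: branches {R3, I1, I2, R5, R8, R9, R10} → V_3 = -0.4298-0.07664j
Node n4: branches {R3, I1, R6, R12, R14, C1, C2} → V_4 = -1.682+1.919j
Node n5: branches {R4, R12, R14, C2, V1} → V_5 = -2.385+1.833j
Node n6: branches {R7, R9, R13} → V_6 = 1.214+0.1781j
Source currents: i(V1)=-0.09006-0.01326j

2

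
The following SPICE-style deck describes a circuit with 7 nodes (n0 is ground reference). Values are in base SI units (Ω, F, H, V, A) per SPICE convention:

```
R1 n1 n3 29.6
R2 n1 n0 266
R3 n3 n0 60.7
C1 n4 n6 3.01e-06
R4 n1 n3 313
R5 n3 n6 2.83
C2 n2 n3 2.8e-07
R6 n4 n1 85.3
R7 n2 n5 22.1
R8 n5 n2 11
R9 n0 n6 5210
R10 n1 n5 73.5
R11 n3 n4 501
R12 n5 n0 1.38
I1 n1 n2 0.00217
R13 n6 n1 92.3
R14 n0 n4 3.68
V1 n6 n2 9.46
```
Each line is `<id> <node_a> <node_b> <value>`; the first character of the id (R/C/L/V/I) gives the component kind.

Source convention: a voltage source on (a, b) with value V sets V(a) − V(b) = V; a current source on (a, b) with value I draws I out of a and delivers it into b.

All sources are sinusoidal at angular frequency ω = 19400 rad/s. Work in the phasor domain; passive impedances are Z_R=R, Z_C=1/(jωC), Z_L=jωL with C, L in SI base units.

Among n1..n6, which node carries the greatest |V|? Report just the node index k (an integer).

MNA unknowns: 6 node voltages V₁..V_6 plus 1 source current (V1)
R1: Y=0.03378+0.000j on G[1,3]
R2: Y=0.003759+0.000j on G[1,0]
R3: Y=0.01647+0.000j on G[3,0]
C1: Y=0.000+0.05839j on G[4,6]
R4: Y=0.003195+0.000j on G[1,3]
R5: Y=0.3534+0.000j on G[3,6]
C2: Y=0.000+0.005432j on G[2,3]
R6: Y=0.01172+0.000j on G[4,1]
R7: Y=0.04525+0.000j on G[2,5]
R8: Y=0.09091+0.000j on G[5,2]
R9: Y=0.0001919+0.000j on G[0,6]
R10: Y=0.01361+0.000j on G[1,5]
R11: Y=0.001996+0.000j on G[3,4]
R12: Y=0.7246+0.000j on G[5,0]
I1: z[1]−=0.00217, z[2]+=0.00217
R13: Y=0.01083+0.000j on G[6,1]
R14: Y=0.2717+0.000j on G[0,4]
V1: row V6−V2=9.46, i_V1 at 6,2
solve → V1=3.610-1.145j, V2=-3.288-2.045j, V3=5.666-1.985j, V4=0.8178+1.034j, V5=-0.4559-0.3363j, V6=6.172-2.045j
aux → i_V1=-0.3875-0.2813j

6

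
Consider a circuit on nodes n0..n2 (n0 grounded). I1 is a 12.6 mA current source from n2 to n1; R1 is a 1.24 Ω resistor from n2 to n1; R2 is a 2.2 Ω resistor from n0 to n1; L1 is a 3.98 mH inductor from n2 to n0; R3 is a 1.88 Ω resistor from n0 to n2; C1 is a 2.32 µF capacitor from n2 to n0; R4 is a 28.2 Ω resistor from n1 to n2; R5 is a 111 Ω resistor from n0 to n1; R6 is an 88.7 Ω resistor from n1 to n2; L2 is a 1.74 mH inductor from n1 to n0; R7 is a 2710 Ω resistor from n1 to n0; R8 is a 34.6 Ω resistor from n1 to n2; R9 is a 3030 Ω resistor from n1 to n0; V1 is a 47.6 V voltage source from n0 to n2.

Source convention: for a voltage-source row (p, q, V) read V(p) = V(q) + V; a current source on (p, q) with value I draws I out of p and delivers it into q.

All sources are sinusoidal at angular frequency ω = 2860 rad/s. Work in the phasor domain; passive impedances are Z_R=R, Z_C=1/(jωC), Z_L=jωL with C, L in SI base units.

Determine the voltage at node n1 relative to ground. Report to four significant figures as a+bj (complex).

Element admittances at ω=2860 rad/s:
  I1: injects 0.0126 A into n1 (from n2)
  Y(R1) = 0.8065+0.000j S between n2,n1
  Y(R2) = 0.4545+0.000j S between n0,n1
  Y(L1) = 0.000-0.08785j S between n2,n0
  Y(R3) = 0.5319+0.000j S between n0,n2
  Y(C1) = 0.000+0.006635j S between n2,n0
  Y(R4) = 0.03546+0.000j S between n1,n2
  Y(R5) = 0.009009+0.000j S between n0,n1
  Y(R6) = 0.01127+0.000j S between n1,n2
  Y(L2) = 0.000-0.2009j S between n1,n0
  Y(R7) = 0.0003690+0.000j S between n1,n0
  Y(R8) = 0.02890+0.000j S between n1,n2
  Y(R9) = 0.0003300+0.000j S between n1,n0
  V1: constraint V(n0)−V(n2) = 47.6
Assemble and solve the 3×3 MNA system:
  V(n1)=-30.50-4.552j  V(n2)=-47.60+0.000j
  i(V1)=-40.39+7.881j

-30.50-4.552j V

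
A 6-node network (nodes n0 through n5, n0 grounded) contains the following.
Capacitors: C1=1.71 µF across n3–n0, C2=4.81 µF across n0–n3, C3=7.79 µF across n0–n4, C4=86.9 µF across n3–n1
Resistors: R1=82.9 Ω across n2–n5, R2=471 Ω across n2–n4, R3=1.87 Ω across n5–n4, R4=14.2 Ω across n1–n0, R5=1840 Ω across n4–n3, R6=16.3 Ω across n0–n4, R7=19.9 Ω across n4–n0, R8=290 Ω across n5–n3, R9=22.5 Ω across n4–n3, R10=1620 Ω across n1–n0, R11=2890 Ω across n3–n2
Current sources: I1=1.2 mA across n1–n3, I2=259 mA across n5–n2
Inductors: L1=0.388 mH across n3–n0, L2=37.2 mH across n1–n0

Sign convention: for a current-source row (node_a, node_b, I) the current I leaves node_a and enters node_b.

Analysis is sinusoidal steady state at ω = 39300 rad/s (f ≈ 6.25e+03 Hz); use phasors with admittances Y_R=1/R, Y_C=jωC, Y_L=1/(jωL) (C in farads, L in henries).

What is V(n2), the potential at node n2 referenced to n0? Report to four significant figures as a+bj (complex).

17.75+0.01102j V

MNA unknowns: 5 node voltages V₁..V_5
C1: Y=0.000+0.06720j on G[3,0]
R1: Y=0.01206+0.000j on G[2,5]
I1: z[1]−=0.0012, z[3]+=0.0012
R2: Y=0.002123+0.000j on G[2,4]
L1: Y=0.000-0.06558j on G[3,0]
R3: Y=0.5348+0.000j on G[5,4]
C2: Y=0.000+0.1890j on G[0,3]
R4: Y=0.07042+0.000j on G[1,0]
R5: Y=0.0005435+0.000j on G[4,3]
C3: Y=0.000+0.3061j on G[0,4]
R6: Y=0.06135+0.000j on G[0,4]
C4: Y=0.000+3.415j on G[3,1]
L2: Y=0.000-0.0006840j on G[1,0]
R7: Y=0.05025+0.000j on G[4,0]
R8: Y=0.003448+0.000j on G[5,3]
R9: Y=0.04444+0.000j on G[4,3]
R10: Y=0.0006173+0.000j on G[1,0]
R11: Y=0.0003460+0.000j on G[3,2]
I2: z[5]−=0.259, z[2]+=0.259
solve → V1=0.01518-0.01834j, V2=17.75+0.01102j, V3=0.01480-0.01900j, V4=-0.009277+0.01193j, V5=-0.09057+0.01172j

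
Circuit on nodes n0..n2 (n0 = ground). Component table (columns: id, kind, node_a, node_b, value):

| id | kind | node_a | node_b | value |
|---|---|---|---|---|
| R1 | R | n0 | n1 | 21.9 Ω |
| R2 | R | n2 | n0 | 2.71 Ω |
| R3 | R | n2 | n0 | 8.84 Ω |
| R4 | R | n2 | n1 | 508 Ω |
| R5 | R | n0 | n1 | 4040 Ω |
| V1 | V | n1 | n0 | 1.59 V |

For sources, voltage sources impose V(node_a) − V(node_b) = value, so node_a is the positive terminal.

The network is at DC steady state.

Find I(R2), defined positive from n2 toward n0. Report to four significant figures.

0.002386 A

Apply KCL at each of the 2 non-ground nodes and solve the resulting linear system.
Node n1: branches {R1, R4, R5, V1} → V_1 = 1.590
Node n2: branches {R2, R3, R4} → V_2 = 0.006466
Source currents: i(V1)=-0.07611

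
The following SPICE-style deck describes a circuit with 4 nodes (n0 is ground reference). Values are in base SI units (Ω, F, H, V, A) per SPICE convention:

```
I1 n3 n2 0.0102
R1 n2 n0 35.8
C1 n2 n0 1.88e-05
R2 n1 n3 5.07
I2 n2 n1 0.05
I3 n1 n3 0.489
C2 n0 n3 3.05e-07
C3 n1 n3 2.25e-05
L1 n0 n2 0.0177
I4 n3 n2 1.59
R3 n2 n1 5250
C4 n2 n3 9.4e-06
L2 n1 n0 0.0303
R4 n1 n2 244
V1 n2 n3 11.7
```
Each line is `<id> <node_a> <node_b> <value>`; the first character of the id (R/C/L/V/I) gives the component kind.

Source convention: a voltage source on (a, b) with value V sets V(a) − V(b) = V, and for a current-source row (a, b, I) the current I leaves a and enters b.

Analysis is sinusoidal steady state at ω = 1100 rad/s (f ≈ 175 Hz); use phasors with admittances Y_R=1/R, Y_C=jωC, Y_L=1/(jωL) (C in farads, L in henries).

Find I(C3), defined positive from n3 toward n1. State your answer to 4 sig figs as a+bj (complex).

Apply KCL at each of the 3 non-ground nodes and solve the resulting linear system.
Node n1: branches {R2, I2, I3, C3, R3, L2, R4} → V_1 = -7.722-3.058j
Node n2: branches {I1, R1, C1, I2, L1, I4, R3, C4, R4, V1} → V_2 = 5.569-2.103j
Node n3: branches {I1, R2, I3, C2, C3, I4, C4, V1} → V_3 = -6.131-2.103j
Source currents: i(V1)=1.402+0.1046j

-0.02362+0.03939j A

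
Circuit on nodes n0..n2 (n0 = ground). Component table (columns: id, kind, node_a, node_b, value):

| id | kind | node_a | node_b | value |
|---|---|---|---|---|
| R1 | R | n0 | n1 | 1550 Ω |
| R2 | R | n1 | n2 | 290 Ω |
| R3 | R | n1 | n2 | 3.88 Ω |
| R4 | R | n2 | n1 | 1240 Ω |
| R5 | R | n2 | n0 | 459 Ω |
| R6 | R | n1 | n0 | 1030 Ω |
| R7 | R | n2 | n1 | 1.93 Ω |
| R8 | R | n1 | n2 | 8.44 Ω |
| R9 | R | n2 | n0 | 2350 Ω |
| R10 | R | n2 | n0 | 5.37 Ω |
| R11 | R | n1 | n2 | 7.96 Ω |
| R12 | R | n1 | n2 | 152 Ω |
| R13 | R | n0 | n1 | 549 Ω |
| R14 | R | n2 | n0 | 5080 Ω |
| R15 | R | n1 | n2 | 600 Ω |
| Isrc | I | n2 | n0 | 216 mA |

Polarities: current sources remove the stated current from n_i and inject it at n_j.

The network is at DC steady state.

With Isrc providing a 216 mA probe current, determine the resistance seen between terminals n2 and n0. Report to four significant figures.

R_eq = 5.196 Ω

Apply KCL at each of the 2 non-ground nodes and solve the resulting linear system.
Node n1: branches {R1, R2, R3, R4, R6, R7, R8, R11, R12, R13, R15} → V_1 = -1.119
Node n2: branches {R2, R3, R4, R5, R7, R8, R9, R10, R11, R12, R14, R15, Isrc} → V_2 = -1.122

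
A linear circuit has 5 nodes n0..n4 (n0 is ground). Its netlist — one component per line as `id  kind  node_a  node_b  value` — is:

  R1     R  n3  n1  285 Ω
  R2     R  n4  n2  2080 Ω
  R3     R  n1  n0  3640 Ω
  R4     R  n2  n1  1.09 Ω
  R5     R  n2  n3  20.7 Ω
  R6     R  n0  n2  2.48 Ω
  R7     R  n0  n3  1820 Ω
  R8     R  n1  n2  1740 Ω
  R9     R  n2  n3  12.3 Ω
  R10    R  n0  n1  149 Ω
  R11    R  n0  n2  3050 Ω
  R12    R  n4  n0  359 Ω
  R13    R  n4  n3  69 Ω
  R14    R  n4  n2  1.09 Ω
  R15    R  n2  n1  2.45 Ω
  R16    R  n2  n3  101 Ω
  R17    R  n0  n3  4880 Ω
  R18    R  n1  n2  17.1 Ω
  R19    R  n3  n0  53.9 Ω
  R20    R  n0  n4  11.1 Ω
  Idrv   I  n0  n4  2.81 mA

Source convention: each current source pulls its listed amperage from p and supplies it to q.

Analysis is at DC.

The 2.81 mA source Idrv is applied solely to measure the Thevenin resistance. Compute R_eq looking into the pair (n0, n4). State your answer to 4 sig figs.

MNA unknowns: 4 node voltages V₁..V_4
R1: Y=0.003509 on G[3,1]
R2: Y=0.0004808 on G[4,2]
R3: Y=0.0002747 on G[1,0]
R4: Y=0.9174 on G[2,1]
R5: Y=0.04831 on G[2,3]
R6: Y=0.4032 on G[0,2]
R7: Y=0.0005495 on G[0,3]
R8: Y=0.0005747 on G[1,2]
R9: Y=0.08130 on G[2,3]
R10: Y=0.006711 on G[0,1]
R11: Y=0.0003279 on G[0,2]
R12: Y=0.002786 on G[4,0]
R13: Y=0.01449 on G[4,3]
R14: Y=0.9174 on G[4,2]
R15: Y=0.4082 on G[2,1]
R16: Y=0.009901 on G[2,3]
R17: Y=0.0002049 on G[0,3]
R18: Y=0.05848 on G[1,2]
R19: Y=0.01855 on G[3,0]
R20: Y=0.09009 on G[0,4]
Idrv: z[0]−=0.00281, z[4]+=0.00281
solve → V1=0.004958, V2=0.004983, V3=0.004626, V4=0.007268

R_eq = 2.586 Ω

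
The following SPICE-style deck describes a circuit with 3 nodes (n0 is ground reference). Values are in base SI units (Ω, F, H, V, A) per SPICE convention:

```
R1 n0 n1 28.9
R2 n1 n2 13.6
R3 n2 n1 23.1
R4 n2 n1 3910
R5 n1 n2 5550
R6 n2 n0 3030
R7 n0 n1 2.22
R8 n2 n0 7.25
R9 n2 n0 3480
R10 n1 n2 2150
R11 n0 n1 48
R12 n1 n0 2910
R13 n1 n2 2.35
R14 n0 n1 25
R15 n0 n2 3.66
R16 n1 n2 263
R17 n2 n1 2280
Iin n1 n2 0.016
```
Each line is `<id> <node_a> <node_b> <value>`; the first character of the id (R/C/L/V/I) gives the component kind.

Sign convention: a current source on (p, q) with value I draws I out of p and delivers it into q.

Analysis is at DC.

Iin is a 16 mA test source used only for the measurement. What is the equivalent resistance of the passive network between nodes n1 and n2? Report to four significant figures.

Element admittances at DC:
  Y(R1) = 0.03460 S between n0,n1
  Y(R2) = 0.07353 S between n1,n2
  Y(R3) = 0.04329 S between n2,n1
  Y(R4) = 0.0002558 S between n2,n1
  Y(R5) = 0.0001802 S between n1,n2
  Y(R6) = 0.0003300 S between n2,n0
  Y(R7) = 0.4505 S between n0,n1
  Y(R8) = 0.1379 S between n2,n0
  Y(R9) = 0.0002874 S between n2,n0
  Y(R10) = 0.0004651 S between n1,n2
  Y(R11) = 0.02083 S between n0,n1
  Y(R12) = 0.0003436 S between n1,n0
  Y(R13) = 0.4255 S between n1,n2
  Y(R14) = 0.04000 S between n0,n1
  Y(R15) = 0.2732 S between n0,n2
  Y(R16) = 0.003802 S between n1,n2
  Y(R17) = 0.0004386 S between n2,n1
  Iin: injects 0.016 A into n2 (from n1)
Assemble and solve the 2×2 MNA system:
  V(n1)=-0.008791  V(n2)=0.01166

R_eq = 1.278 Ω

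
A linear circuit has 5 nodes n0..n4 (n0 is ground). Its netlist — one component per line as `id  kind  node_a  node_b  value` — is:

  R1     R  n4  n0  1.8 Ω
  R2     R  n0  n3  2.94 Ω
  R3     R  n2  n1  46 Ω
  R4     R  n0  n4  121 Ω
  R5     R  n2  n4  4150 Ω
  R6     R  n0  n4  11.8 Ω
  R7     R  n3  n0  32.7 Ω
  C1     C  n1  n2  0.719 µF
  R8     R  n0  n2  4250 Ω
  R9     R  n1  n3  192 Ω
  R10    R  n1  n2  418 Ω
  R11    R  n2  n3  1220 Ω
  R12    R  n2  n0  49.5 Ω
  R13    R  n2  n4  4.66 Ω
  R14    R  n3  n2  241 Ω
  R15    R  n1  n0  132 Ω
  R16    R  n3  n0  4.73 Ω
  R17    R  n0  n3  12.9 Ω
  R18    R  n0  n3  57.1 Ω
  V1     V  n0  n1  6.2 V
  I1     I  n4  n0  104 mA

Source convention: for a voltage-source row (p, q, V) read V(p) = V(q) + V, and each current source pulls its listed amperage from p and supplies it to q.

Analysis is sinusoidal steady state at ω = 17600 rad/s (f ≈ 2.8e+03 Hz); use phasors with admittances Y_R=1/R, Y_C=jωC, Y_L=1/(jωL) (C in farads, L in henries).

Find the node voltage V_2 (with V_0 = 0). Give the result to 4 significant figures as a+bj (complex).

MNA unknowns: 4 node voltages V₁..V_4 plus 1 source current (V1)
R1: Y=0.5556+0.000j on G[4,0]
R2: Y=0.3401+0.000j on G[0,3]
R3: Y=0.02174+0.000j on G[2,1]
R4: Y=0.008264+0.000j on G[0,4]
R5: Y=0.0002410+0.000j on G[2,4]
R6: Y=0.08475+0.000j on G[0,4]
R7: Y=0.03058+0.000j on G[3,0]
C1: Y=0.000+0.01265j on G[1,2]
R8: Y=0.0002353+0.000j on G[0,2]
R9: Y=0.005208+0.000j on G[1,3]
R10: Y=0.002392+0.000j on G[1,2]
R11: Y=0.0008197+0.000j on G[2,3]
R12: Y=0.02020+0.000j on G[2,0]
R13: Y=0.2146+0.000j on G[2,4]
R14: Y=0.004149+0.000j on G[3,2]
R15: Y=0.007576+0.000j on G[1,0]
R16: Y=0.2114+0.000j on G[3,0]
R17: Y=0.07752+0.000j on G[0,3]
R18: Y=0.01751+0.000j on G[0,3]
V1: row V0−V1=6.2, i_V1 at 0,1
I1: z[4]−=0.104, z[0]+=0.104
solve → V1=-6.200+0.000j, V2=-0.8526-0.3209j, V3=-0.05314-0.002320j, V4=-0.3326-0.07984j
aux → i_V1=-0.2121-0.05991j

-0.8526-0.3209j V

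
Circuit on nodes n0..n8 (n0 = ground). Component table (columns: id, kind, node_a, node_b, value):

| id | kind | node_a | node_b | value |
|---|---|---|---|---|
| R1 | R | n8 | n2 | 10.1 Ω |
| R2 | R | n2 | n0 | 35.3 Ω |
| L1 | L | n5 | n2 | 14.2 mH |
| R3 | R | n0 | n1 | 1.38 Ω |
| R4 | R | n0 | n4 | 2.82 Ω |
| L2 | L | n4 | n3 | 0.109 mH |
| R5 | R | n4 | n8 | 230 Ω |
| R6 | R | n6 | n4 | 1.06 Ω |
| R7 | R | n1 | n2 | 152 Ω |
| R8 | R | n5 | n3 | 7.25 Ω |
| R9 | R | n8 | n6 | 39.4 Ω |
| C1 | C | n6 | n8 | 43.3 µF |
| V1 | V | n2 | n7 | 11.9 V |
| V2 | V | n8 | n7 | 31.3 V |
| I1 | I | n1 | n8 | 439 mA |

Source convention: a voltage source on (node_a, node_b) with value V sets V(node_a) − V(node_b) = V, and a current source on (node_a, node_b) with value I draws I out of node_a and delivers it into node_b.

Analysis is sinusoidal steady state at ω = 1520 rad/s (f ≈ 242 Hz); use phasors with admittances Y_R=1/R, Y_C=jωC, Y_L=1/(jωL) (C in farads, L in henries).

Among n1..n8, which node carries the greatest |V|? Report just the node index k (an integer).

7

Element admittances at ω=1520 rad/s:
  Y(R1) = 0.09901+0.000j S between n8,n2
  Y(R2) = 0.02833+0.000j S between n2,n0
  Y(L1) = 0.000-0.04633j S between n5,n2
  Y(R3) = 0.7246+0.000j S between n0,n1
  Y(R4) = 0.3546+0.000j S between n0,n4
  Y(L2) = 0.000-6.036j S between n4,n3
  Y(R5) = 0.004348+0.000j S between n4,n8
  Y(R6) = 0.9434+0.000j S between n6,n4
  Y(R7) = 0.006579+0.000j S between n1,n2
  Y(R8) = 0.1379+0.000j S between n5,n3
  Y(R9) = 0.02538+0.000j S between n8,n6
  Y(C1) = 0.000+0.06582j S between n6,n8
  V1: constraint V(n2)−V(n7) = 11.9
  V2: constraint V(n8)−V(n7) = 31.3
  I1: injects 0.439 A into n8 (from n1)
Assemble and solve the 10×10 MNA system:
  V(n1)=-0.6454-0.1108j  V(n2)=-5.008-12.31j  V(n3)=1.704+1.102j  V(n4)=1.719+1.210j  V(n5)=-3.026+1.768j  V(n6)=2.998+1.630j  V(n7)=-16.91-12.31j  V(n8)=14.39-12.31j
  i(V1)=2.744+0.3372j  i(V2)=-2.744-0.3372j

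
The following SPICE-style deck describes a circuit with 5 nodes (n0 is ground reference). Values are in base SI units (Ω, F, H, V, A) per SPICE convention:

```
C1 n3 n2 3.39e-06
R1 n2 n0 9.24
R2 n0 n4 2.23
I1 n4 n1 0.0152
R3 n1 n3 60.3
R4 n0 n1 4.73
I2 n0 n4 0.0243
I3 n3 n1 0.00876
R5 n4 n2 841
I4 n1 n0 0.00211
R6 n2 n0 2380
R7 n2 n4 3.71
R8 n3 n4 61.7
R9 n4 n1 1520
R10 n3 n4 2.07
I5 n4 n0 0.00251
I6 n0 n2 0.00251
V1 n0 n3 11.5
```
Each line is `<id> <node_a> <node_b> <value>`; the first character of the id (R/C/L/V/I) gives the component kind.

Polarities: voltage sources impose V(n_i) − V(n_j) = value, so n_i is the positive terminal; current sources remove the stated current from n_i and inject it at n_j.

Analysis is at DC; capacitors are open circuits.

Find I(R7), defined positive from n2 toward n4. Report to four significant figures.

MNA unknowns: 4 node voltages V₁..V_4 plus 1 source current (V1)
C1: Y=0.000 on G[3,2]
R1: Y=0.1082 on G[2,0]
R2: Y=0.4484 on G[0,4]
I1: z[4]−=0.0152, z[1]+=0.0152
R3: Y=0.01658 on G[1,3]
R4: Y=0.2114 on G[0,1]
I2: z[0]−=0.0243, z[4]+=0.0243
I3: z[3]−=0.00876, z[1]+=0.00876
R5: Y=0.001189 on G[4,2]
I4: z[1]−=0.00211, z[0]+=0.00211
R6: Y=0.0004202 on G[2,0]
R7: Y=0.2695 on G[2,4]
R8: Y=0.01621 on G[3,4]
R9: Y=0.0006579 on G[4,1]
R10: Y=0.4831 on G[3,4]
I5: z[4]−=0.00251, z[0]+=0.00251
I6: z[0]−=0.00251, z[2]+=0.00251
V1: row V0−V3=11.5, i_V1 at 0,3
solve → V1=-0.7546, V2=-3.982, V3=-11.50, V4=-5.589
aux → i_V1=-3.121

0.4332 A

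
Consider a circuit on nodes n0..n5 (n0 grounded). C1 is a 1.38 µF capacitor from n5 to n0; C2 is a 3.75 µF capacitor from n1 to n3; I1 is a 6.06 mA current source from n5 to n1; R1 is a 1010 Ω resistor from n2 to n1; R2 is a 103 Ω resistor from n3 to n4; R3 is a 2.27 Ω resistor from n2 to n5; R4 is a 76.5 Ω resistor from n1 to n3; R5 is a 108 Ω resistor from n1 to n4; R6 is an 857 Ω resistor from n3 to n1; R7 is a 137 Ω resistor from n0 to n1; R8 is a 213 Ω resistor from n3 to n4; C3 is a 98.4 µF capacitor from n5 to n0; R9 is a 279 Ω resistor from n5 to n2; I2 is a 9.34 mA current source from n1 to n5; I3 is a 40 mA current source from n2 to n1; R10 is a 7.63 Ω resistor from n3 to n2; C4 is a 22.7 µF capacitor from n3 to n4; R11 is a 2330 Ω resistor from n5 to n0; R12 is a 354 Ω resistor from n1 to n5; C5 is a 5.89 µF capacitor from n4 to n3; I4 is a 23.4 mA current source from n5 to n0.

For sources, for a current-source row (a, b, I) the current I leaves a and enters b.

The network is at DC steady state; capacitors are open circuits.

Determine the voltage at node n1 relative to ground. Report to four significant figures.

-2.875 V

Apply KCL at each of the 5 non-ground nodes and solve the resulting linear system.
Node n1: branches {C2, I1, R1, R4, R5, R6, R7, I2, I3, R12} → V_1 = -2.875
Node n2: branches {R1, R3, R9, I3, R10} → V_2 = -5.610
Node n3: branches {C2, R2, R4, R6, R8, R10, C4, C5} → V_3 = -5.250
Node n4: branches {R2, R5, R8, C4, C5} → V_4 = -4.320
Node n5: branches {C1, I1, R3, C3, R9, I2, R11, R12, I4} → V_5 = -5.632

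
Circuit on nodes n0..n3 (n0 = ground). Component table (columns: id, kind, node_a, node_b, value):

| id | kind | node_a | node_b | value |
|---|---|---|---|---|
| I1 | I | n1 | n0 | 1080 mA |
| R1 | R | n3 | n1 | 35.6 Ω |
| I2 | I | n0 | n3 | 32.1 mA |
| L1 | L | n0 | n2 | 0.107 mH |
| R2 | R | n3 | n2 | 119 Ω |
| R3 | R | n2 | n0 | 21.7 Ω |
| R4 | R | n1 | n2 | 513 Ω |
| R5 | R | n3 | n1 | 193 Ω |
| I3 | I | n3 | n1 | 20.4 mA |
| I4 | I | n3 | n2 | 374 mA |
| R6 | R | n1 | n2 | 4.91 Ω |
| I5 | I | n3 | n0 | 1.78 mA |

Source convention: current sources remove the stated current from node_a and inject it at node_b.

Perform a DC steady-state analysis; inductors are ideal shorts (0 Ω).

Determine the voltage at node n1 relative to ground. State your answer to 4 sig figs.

MNA unknowns: 3 node voltages V₁..V_3 plus 1 source current (L1)
I1: z[1]−=1.08, z[0]+=1.08
R1: Y=0.02809 on G[3,1]
I2: z[0]−=0.0321, z[3]+=0.0321
L1: row V0−V2=0, i_L1 at 0,2
R2: Y=0.008403 on G[3,2]
R3: Y=0.04608 on G[2,0]
R4: Y=0.001949 on G[1,2]
R5: Y=0.005181 on G[3,1]
I3: z[3]−=0.0204, z[1]+=0.0204
I4: z[3]−=0.374, z[2]+=0.374
R6: Y=0.2037 on G[1,2]
I5: z[3]−=0.00178, z[0]+=0.00178
solve → V1=-6.359, V2=0.000, V3=-13.81
aux → i_L1=1.050

-6.359 V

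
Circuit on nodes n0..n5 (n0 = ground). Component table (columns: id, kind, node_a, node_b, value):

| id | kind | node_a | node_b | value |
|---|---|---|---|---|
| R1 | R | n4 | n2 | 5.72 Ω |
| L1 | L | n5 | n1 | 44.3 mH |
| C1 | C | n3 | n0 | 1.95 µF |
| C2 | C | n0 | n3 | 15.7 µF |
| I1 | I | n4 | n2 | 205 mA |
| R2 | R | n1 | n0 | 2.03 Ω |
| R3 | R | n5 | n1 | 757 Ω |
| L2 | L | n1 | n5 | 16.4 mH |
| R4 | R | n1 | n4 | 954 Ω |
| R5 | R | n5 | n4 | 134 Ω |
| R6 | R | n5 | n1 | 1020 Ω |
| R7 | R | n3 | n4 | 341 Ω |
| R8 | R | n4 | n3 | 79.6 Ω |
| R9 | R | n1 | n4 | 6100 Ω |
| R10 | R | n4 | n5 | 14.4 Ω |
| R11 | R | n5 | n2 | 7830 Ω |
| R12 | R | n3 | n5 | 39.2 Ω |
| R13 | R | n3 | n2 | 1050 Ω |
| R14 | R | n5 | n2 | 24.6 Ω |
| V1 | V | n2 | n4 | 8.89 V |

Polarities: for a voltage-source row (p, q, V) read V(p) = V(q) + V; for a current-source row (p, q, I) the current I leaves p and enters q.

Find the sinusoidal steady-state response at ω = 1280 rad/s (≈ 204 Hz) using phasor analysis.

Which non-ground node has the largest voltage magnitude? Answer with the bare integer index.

MNA unknowns: 5 node voltages V₁..V_5 plus 1 source current (V1)
R1: Y=0.1748+0.000j on G[4,2]
L1: Y=0.000-0.01764j on G[5,1]
C1: Y=0.000+0.002496j on G[3,0]
C2: Y=0.000+0.02010j on G[0,3]
I1: z[4]−=0.205, z[2]+=0.205
R2: Y=0.4926+0.000j on G[1,0]
R3: Y=0.001321+0.000j on G[5,1]
L2: Y=0.000-0.04764j on G[1,5]
R4: Y=0.001048+0.000j on G[1,4]
R5: Y=0.007463+0.000j on G[5,4]
R6: Y=0.0009804+0.000j on G[5,1]
R7: Y=0.002933+0.000j on G[3,4]
R8: Y=0.01256+0.000j on G[4,3]
R9: Y=0.0001639+0.000j on G[1,4]
R10: Y=0.06944+0.000j on G[4,5]
R11: Y=0.0001277+0.000j on G[5,2]
R12: Y=0.02551+0.000j on G[3,5]
R13: Y=0.0009524+0.000j on G[3,2]
R14: Y=0.04065+0.000j on G[5,2]
V1: row V2−V4=8.89, i_V1 at 2,4
solve → V1=0.03375+0.03141j, V2=5.905+0.3940j, V3=-0.6848+0.7359j, V4=-2.985+0.3940j, V5=-0.1853+0.3499j
aux → i_V1=-1.604-0.001471j

2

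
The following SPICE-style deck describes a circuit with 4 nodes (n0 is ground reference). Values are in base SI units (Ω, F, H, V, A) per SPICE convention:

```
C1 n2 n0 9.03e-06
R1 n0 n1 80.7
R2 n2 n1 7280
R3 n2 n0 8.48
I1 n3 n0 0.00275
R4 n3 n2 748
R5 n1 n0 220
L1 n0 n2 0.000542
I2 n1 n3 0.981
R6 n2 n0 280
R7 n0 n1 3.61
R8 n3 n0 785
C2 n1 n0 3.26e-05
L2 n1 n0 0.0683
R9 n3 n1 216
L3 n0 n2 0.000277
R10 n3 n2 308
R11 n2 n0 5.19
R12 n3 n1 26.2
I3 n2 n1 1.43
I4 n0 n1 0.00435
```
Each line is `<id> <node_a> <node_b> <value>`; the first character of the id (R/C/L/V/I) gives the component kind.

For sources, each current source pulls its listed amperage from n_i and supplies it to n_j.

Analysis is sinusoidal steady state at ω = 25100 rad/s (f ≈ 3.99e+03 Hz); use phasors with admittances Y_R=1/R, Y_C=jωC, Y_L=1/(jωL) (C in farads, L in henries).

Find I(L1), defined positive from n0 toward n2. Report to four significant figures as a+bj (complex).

Apply KCL at each of the 3 non-ground nodes and solve the resulting linear system.
Node n1: branches {R1, R2, R5, I2, R7, C2, L2, R9, R12, I3, I4} → V_1 = 0.5121-1.398j
Node n2: branches {C1, R2, R3, R4, L1, R6, L3, R10, R11, I3} → V_2 = -4.191+0.1043j
Node n3: branches {I1, R4, I2, R8, R9, R10, R12} → V_3 = 20.16-1.220j

-0.007668-0.3081j A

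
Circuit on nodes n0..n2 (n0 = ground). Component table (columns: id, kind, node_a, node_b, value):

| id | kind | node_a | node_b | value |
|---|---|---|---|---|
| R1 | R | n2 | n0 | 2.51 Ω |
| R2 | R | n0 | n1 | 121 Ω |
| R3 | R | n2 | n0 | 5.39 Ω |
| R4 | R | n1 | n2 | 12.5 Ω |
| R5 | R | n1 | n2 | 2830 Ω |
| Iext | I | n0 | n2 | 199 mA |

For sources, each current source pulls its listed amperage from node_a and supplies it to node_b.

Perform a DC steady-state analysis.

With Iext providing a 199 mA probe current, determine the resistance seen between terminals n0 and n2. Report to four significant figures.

R_eq = 1.691 Ω

MNA unknowns: 2 node voltages V₁..V_2
R1: Y=0.3984 on G[2,0]
R2: Y=0.008264 on G[0,1]
R3: Y=0.1855 on G[2,0]
R4: Y=0.08000 on G[1,2]
R5: Y=0.0003534 on G[1,2]
Iext: z[0]−=0.199, z[2]+=0.199
solve → V1=0.3051, V2=0.3365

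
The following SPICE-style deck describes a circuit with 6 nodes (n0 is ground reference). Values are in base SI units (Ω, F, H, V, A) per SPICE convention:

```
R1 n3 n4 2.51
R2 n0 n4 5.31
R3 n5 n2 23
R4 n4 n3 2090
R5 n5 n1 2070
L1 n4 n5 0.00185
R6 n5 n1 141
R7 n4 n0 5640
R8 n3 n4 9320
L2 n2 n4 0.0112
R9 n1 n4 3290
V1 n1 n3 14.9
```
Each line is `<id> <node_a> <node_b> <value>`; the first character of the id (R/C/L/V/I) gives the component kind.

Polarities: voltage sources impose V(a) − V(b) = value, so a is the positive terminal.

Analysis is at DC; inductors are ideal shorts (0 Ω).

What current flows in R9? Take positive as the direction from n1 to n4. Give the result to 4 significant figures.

0.004441 A

Apply KCL at each of the 5 non-ground nodes and solve the resulting linear system.
Node n1: branches {R5, R6, R9, V1} → V_1 = 14.61
Node n2: branches {R3, L2} → V_2 = 0.000
Node n3: branches {R1, R4, R8, V1} → V_3 = -0.2885
Node n4: branches {R1, R2, R4, L1, R7, R8, L2, R9} → V_4 = 0.000
Node n5: branches {R3, R5, L1, R6} → V_5 = 0.000
Source currents: i(L1)=-0.1107, i(L2)=0.000, i(V1)=-0.1151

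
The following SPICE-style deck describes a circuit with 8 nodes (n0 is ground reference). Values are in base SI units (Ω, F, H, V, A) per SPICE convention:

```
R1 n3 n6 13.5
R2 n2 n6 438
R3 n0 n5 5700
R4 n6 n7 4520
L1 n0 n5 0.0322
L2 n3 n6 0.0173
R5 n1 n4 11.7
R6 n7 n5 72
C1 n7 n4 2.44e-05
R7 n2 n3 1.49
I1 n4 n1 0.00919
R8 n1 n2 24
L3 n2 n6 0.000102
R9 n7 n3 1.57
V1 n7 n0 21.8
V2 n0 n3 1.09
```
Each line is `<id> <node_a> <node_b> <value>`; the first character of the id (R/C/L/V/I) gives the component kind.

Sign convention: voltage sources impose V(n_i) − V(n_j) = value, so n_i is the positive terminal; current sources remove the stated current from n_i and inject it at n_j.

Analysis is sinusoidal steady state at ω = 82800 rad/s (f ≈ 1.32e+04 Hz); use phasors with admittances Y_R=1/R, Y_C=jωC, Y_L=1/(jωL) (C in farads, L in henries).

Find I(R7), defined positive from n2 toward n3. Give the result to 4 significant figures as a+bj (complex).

0.5769+0.03108j A

MNA unknowns: 7 node voltages V₁..V_7 plus 2 source currents (V1, V2)
R1: Y=0.07407+0.000j on G[3,6]
R2: Y=0.002283+0.000j on G[2,6]
R3: Y=0.0001754+0.000j on G[0,5]
R4: Y=0.0002212+0.000j on G[6,7]
L1: Y=0.000-0.0003751j on G[0,5]
L2: Y=0.000-0.0006981j on G[3,6]
R5: Y=0.08547+0.000j on G[1,4]
R6: Y=0.01389+0.000j on G[7,5]
C1: Y=0.000+2.020j on G[7,4]
R7: Y=0.6711+0.000j on G[2,3]
I1: z[4]−=0.00919, z[1]+=0.00919
R8: Y=0.04167+0.000j on G[1,2]
L3: Y=0.000-0.1184j on G[2,6]
R9: Y=0.6369+0.000j on G[7,3]
V1: row V7−V0=21.8, i_V1 at 7,0
V2: row V0−V3=1.09, i_V2 at 0,3
solve → V1=14.65+0.2215j, V2=-0.2305+0.04631j, V3=-1.090+0.000j, V4=21.80+0.3069j, V5=21.51+0.5737j, V6=-0.4383-0.3140j, V7=21.80+0.000j
aux → i_V1=-15.21+0.0005997j, i_V2=-15.20-0.007368j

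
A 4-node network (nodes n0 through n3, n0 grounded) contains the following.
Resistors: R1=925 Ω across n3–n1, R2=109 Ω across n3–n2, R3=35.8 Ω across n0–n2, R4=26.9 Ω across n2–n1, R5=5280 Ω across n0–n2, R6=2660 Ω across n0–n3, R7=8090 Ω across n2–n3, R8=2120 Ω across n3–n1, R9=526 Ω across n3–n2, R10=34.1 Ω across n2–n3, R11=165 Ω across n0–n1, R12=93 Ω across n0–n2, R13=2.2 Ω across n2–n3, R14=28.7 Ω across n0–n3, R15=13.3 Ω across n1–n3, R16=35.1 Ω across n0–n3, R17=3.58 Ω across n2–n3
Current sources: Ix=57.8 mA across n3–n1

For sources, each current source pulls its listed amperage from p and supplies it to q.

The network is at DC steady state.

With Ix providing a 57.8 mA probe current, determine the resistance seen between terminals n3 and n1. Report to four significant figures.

MNA unknowns: 3 node voltages V₁..V_3
R1: Y=0.001081 on G[3,1]
R2: Y=0.009174 on G[3,2]
R3: Y=0.02793 on G[0,2]
R4: Y=0.03717 on G[2,1]
R5: Y=0.0001894 on G[0,2]
R6: Y=0.0003759 on G[0,3]
R7: Y=0.0001236 on G[2,3]
R8: Y=0.0004717 on G[3,1]
R9: Y=0.001901 on G[3,2]
R10: Y=0.02933 on G[2,3]
R11: Y=0.006061 on G[0,1]
R12: Y=0.01075 on G[0,2]
R13: Y=0.4545 on G[2,3]
R14: Y=0.03484 on G[0,3]
R15: Y=0.07519 on G[1,3]
R16: Y=0.02849 on G[0,3]
R17: Y=0.2793 on G[2,3]
Ix: z[3]−=0.0578, z[1]+=0.0578
solve → V1=0.4551, V2=-0.01255, V3=-0.03563

R_eq = 8.490 Ω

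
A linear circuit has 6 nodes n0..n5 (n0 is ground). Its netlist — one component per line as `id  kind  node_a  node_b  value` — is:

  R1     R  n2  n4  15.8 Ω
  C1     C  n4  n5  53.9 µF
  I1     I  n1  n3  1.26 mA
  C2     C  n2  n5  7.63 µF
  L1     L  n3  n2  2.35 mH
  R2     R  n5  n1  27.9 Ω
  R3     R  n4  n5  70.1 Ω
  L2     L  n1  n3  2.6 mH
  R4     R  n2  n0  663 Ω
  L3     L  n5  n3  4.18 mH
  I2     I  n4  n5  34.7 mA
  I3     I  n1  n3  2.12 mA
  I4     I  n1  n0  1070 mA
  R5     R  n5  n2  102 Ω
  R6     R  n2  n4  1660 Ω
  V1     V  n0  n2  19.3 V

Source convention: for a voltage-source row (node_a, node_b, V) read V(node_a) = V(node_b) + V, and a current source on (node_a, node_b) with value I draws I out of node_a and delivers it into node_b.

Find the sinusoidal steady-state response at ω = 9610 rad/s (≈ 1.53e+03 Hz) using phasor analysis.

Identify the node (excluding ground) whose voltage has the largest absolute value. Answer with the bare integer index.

1

Element admittances at ω=9610 rad/s:
  Y(R1) = 0.06329+0.000j S between n2,n4
  Y(C1) = 0.000+0.5180j S between n4,n5
  I1: injects 0.00126 A into n3 (from n1)
  Y(C2) = 0.000+0.07332j S between n2,n5
  Y(L1) = 0.000-0.04428j S between n3,n2
  Y(R2) = 0.03584+0.000j S between n5,n1
  Y(R3) = 0.01427+0.000j S between n4,n5
  Y(L2) = 0.000-0.04002j S between n1,n3
  Y(R4) = 0.001508+0.000j S between n2,n0
  Y(L3) = 0.000-0.02489j S between n5,n3
  I2: injects 0.0347 A into n5 (from n4)
  I3: injects 0.00212 A into n3 (from n1)
  I4: injects 1.07 A into n0 (from n1)
  Y(R5) = 0.009804+0.000j S between n5,n2
  Y(R6) = 0.0006024+0.000j S between n2,n4
  V1: constraint V(n0)−V(n2) = 19.3
Assemble and solve the 6×6 MNA system:
  V(n1)=-47.06-14.84j  V(n2)=-19.30+0.000j  V(n3)=-31.52-4.833j  V(n4)=-28.43+1.452j  V(n5)=-28.28+2.515j
  i(V1)=1.041+0.000j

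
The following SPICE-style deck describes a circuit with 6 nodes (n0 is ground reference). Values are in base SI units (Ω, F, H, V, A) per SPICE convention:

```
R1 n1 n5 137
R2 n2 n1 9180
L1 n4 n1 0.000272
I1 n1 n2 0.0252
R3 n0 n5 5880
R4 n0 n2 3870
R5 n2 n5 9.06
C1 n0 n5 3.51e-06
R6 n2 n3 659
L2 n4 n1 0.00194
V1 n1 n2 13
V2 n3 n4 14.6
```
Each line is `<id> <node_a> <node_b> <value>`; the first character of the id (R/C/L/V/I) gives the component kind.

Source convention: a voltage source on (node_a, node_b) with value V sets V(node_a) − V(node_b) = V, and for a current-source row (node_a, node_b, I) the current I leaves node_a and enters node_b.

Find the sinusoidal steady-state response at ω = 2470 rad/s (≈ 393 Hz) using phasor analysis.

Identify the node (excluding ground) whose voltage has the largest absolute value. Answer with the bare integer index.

3

Element admittances at ω=2470 rad/s:
  Y(R1) = 0.007299+0.000j S between n1,n5
  Y(R2) = 0.0001089+0.000j S between n2,n1
  Y(L1) = 0.000-1.488j S between n4,n1
  I1: injects 0.0252 A into n2 (from n1)
  Y(R3) = 0.0001701+0.000j S between n0,n5
  Y(R4) = 0.0002584+0.000j S between n0,n2
  Y(R5) = 0.1104+0.000j S between n2,n5
  Y(C1) = 0.000+0.008670j S between n0,n5
  Y(R6) = 0.001517+0.000j S between n2,n3
  Y(L2) = 0.000-0.2087j S between n4,n1
  V1: constraint V(n1)−V(n2) = 13
  V2: constraint V(n3)−V(n4) = 14.6
Assemble and solve the 7×7 MNA system:
  V(n1)=12.20-0.02387j  V(n2)=-0.8034-0.02387j  V(n3)=26.80-0.04855j  V(n4)=12.20-0.04855j  V(n5)=0.001181-0.02392j
  i(V1)=-0.1575+3.706e-05j  i(V2)=-0.04188+3.745e-05j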